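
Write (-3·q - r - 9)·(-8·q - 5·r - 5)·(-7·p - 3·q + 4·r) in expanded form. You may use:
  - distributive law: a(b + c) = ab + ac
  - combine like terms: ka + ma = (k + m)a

(-3·q - r - 9)·(-8·q - 5·r - 5)·(-7·p - 3·q + 4·r)
= (24·q² + 15·q·r + 15·q + 8·q·r + 5·r² + 5·r + 72·q + 45·r + 45)·(-7·p - 3·q + 4·r)    [distributive law]
= (24·q² + 23·q·r + 87·q + 5·r² + 50·r + 45)·(-7·p - 3·q + 4·r)    [combine like terms]
= -168·p·q² - 72·q³ + 96·q²·r - 161·p·q·r - 69·q²·r + 92·q·r² - 609·p·q - 261·q² + 348·q·r - 35·p·r² - 15·q·r² + 20·r³ - 350·p·r - 150·q·r + 200·r² - 315·p - 135·q + 180·r    [distributive law]
= -168·p·q² - 72·q³ + 27·q²·r - 161·p·q·r + 77·q·r² - 609·p·q - 261·q² + 198·q·r - 35·p·r² + 20·r³ - 350·p·r + 200·r² - 315·p - 135·q + 180·r    [combine like terms]

-168·p·q² - 72·q³ + 27·q²·r - 161·p·q·r + 77·q·r² - 609·p·q - 261·q² + 198·q·r - 35·p·r² + 20·r³ - 350·p·r + 200·r² - 315·p - 135·q + 180·r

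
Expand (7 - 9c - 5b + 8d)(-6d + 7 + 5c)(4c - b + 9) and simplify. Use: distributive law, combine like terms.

(7 - 9c - 5b + 8d)(-6d + 7 + 5c)(4c - b + 9)
= (-42d + 49 + 35c + 54cd - 63c - 45c² + 30bd - 35b - 25bc - 48d² + 56d + 40cd)(4c - b + 9)    [distributive law]
= (14d + 49 - 28c + 94cd - 45c² + 30bd - 35b - 25bc - 48d²)(4c - b + 9)    [combine like terms]
= 56cd - 14bd + 126d + 196c - 49b + 441 - 112c² + 28bc - 252c + 376c²d - 94bcd + 846cd - 180c³ + 45bc² - 405c² + 120bcd - 30b²d + 270bd - 140bc + 35b² - 315b - 100bc² + 25b²c - 225bc - 192cd² + 48bd² - 432d²    [distributive law]
= 902cd + 256bd + 126d - 56c - 364b + 441 - 517c² - 337bc + 376c²d + 26bcd - 180c³ - 55bc² - 30b²d + 35b² + 25b²c - 192cd² + 48bd² - 432d²    [combine like terms]

902cd + 256bd + 126d - 56c - 364b + 441 - 517c² - 337bc + 376c²d + 26bcd - 180c³ - 55bc² - 30b²d + 35b² + 25b²c - 192cd² + 48bd² - 432d²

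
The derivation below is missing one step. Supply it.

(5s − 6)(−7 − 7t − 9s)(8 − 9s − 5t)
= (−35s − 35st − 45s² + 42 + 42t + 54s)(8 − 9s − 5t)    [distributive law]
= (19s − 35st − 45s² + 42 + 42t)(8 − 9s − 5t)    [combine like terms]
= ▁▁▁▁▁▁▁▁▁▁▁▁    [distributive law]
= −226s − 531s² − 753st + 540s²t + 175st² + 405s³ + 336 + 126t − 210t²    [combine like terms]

By distributive law:

152s − 171s² − 95st − 280st + 315s²t + 175st² − 360s² + 405s³ + 225s²t + 336 − 378s − 210t + 336t − 378st − 210t²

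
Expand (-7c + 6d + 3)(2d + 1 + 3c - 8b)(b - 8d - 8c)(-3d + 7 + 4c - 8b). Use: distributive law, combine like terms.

(-7c + 6d + 3)(2d + 1 + 3c - 8b)(b - 8d - 8c)(-3d + 7 + 4c - 8b)
= (-14cd - 7c - 21c^2 + 56bc + 12d^2 + 6d + 18cd - 48bd + 6d + 3 + 9c - 24b)(b - 8d - 8c)(-3d + 7 + 4c - 8b)    [distributive law]
= (4cd + 2c - 21c^2 + 56bc + 12d^2 + 12d - 48bd + 3 - 24b)(b - 8d - 8c)(-3d + 7 + 4c - 8b)    [combine like terms]
= (4bcd - 32cd^2 - 32c^2d + 2bc - 16cd - 16c^2 - 21bc^2 + 168c^2d + 168c^3 + 56b^2c - 448bcd - 448bc^2 + 12bd^2 - 96d^3 - 96cd^2 + 12bd - 96d^2 - 96cd - 48b^2d + 384bd^2 + 384bcd + 3b - 24d - 24c - 24b^2 + 192bd + 192bc)(-3d + 7 + 4c - 8b)    [distributive law]
= (-60bcd - 128cd^2 + 136c^2d + 194bc - 112cd - 16c^2 - 469bc^2 + 168c^3 + 56b^2c + 396bd^2 - 96d^3 + 204bd - 96d^2 - 48b^2d + 3b - 24d - 24c - 24b^2)(-3d + 7 + 4c - 8b)    [combine like terms]
= 180bcd^2 - 420bcd - 240bc^2d + 480b^2cd + 384cd^3 - 896cd^2 - 512c^2d^2 + 1024bcd^2 - 408c^2d^2 + 952c^2d + 544c^3d - 1088bc^2d - 582bcd + 1358bc + 776bc^2 - 1552b^2c + 336cd^2 - 784cd - 448c^2d + 896bcd + 48c^2d - 112c^2 - 64c^3 + 128bc^2 + 1407bc^2d - 3283bc^2 - 1876bc^3 + 3752b^2c^2 - 504c^3d + 1176c^3 + 672c^4 - 1344bc^3 - 168b^2cd + 392b^2c + 224b^2c^2 - 448b^3c - 1188bd^3 + 2772bd^2 + 1584bcd^2 - 3168b^2d^2 + 288d^4 - 672d^3 - 384cd^3 + 768bd^3 - 612bd^2 + 1428bd + 816bcd - 1632b^2d + 288d^3 - 672d^2 - 384cd^2 + 768bd^2 + 144b^2d^2 - 336b^2d - 192b^2cd + 384b^3d - 9bd + 21b + 12bc - 24b^2 + 72d^2 - 168d - 96cd + 192bd + 72cd - 168c - 96c^2 + 192bc + 72b^2d - 168b^2 - 96b^2c + 192b^3    [distributive law]
= 2788bcd^2 + 710bcd + 79bc^2d + 120b^2cd - 944cd^2 - 920c^2d^2 + 552c^2d + 40c^3d + 1562bc - 2379bc^2 - 1256b^2c - 808cd - 208c^2 + 1112c^3 - 3220bc^3 + 3976b^2c^2 + 672c^4 - 448b^3c - 420bd^3 + 2928bd^2 - 3024b^2d^2 + 288d^4 - 384d^3 + 1611bd - 1896b^2d - 600d^2 + 384b^3d + 21b - 192b^2 - 168d - 168c + 192b^3    [combine like terms]

2788bcd^2 + 710bcd + 79bc^2d + 120b^2cd - 944cd^2 - 920c^2d^2 + 552c^2d + 40c^3d + 1562bc - 2379bc^2 - 1256b^2c - 808cd - 208c^2 + 1112c^3 - 3220bc^3 + 3976b^2c^2 + 672c^4 - 448b^3c - 420bd^3 + 2928bd^2 - 3024b^2d^2 + 288d^4 - 384d^3 + 1611bd - 1896b^2d - 600d^2 + 384b^3d + 21b - 192b^2 - 168d - 168c + 192b^3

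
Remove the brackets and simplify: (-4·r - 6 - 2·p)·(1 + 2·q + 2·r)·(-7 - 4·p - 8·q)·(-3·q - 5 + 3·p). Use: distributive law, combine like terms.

(-4·r - 6 - 2·p)·(1 + 2·q + 2·r)·(-7 - 4·p - 8·q)·(-3·q - 5 + 3·p)
= (-4·r - 8·q·r - 8·r^2 - 6 - 12·q - 12·r - 2·p - 4·p·q - 4·p·r)·(-7 - 4·p - 8·q)·(-3·q - 5 + 3·p)    [distributive law]
= (-16·r - 8·q·r - 8·r^2 - 6 - 12·q - 2·p - 4·p·q - 4·p·r)·(-7 - 4·p - 8·q)·(-3·q - 5 + 3·p)    [combine like terms]
= (112·r + 64·p·r + 128·q·r + 56·q·r + 32·p·q·r + 64·q^2·r + 56·r^2 + 32·p·r^2 + 64·q·r^2 + 42 + 24·p + 48·q + 84·q + 48·p·q + 96·q^2 + 14·p + 8·p^2 + 16·p·q + 28·p·q + 16·p^2·q + 32·p·q^2 + 28·p·r + 16·p^2·r + 32·p·q·r)·(-3·q - 5 + 3·p)    [distributive law]
= (112·r + 92·p·r + 184·q·r + 64·p·q·r + 64·q^2·r + 56·r^2 + 32·p·r^2 + 64·q·r^2 + 42 + 38·p + 132·q + 92·p·q + 96·q^2 + 8·p^2 + 16·p^2·q + 32·p·q^2 + 16·p^2·r)·(-3·q - 5 + 3·p)    [combine like terms]
= -336·q·r - 560·r + 336·p·r - 276·p·q·r - 460·p·r + 276·p^2·r - 552·q^2·r - 920·q·r + 552·p·q·r - 192·p·q^2·r - 320·p·q·r + 192·p^2·q·r - 192·q^3·r - 320·q^2·r + 192·p·q^2·r - 168·q·r^2 - 280·r^2 + 168·p·r^2 - 96·p·q·r^2 - 160·p·r^2 + 96·p^2·r^2 - 192·q^2·r^2 - 320·q·r^2 + 192·p·q·r^2 - 126·q - 210 + 126·p - 114·p·q - 190·p + 114·p^2 - 396·q^2 - 660·q + 396·p·q - 276·p·q^2 - 460·p·q + 276·p^2·q - 288·q^3 - 480·q^2 + 288·p·q^2 - 24·p^2·q - 40·p^2 + 24·p^3 - 48·p^2·q^2 - 80·p^2·q + 48·p^3·q - 96·p·q^3 - 160·p·q^2 + 96·p^2·q^2 - 48·p^2·q·r - 80·p^2·r + 48·p^3·r    [distributive law]
= -1256·q·r - 560·r - 124·p·r - 44·p·q·r + 196·p^2·r - 872·q^2·r + 144·p^2·q·r - 192·q^3·r - 488·q·r^2 - 280·r^2 + 8·p·r^2 + 96·p·q·r^2 + 96·p^2·r^2 - 192·q^2·r^2 - 786·q - 210 - 64·p - 178·p·q + 74·p^2 - 876·q^2 - 148·p·q^2 + 172·p^2·q - 288·q^3 + 24·p^3 + 48·p^2·q^2 + 48·p^3·q - 96·p·q^3 + 48·p^3·r    [combine like terms]

-1256·q·r - 560·r - 124·p·r - 44·p·q·r + 196·p^2·r - 872·q^2·r + 144·p^2·q·r - 192·q^3·r - 488·q·r^2 - 280·r^2 + 8·p·r^2 + 96·p·q·r^2 + 96·p^2·r^2 - 192·q^2·r^2 - 786·q - 210 - 64·p - 178·p·q + 74·p^2 - 876·q^2 - 148·p·q^2 + 172·p^2·q - 288·q^3 + 24·p^3 + 48·p^2·q^2 + 48·p^3·q - 96·p·q^3 + 48·p^3·r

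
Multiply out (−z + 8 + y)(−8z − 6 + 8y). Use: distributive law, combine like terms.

8z^2 − 58z − 16yz − 48 + 58y + 8y^2

(−z + 8 + y)(−8z − 6 + 8y)
= 8z^2 + 6z − 8yz − 64z − 48 + 64y − 8yz − 6y + 8y^2    [distributive law]
= 8z^2 − 58z − 16yz − 48 + 58y + 8y^2    [combine like terms]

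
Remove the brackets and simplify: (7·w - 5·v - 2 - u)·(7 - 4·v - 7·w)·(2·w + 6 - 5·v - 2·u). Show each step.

-168·w^2 + 350·w - 327·v·w - 98·u·w + 259·v·w^2 + 5·v^2·w - 41·u·v·w - 98·w^3 + 112·u·w^2 - 92·v + 255·v^2 + 113·u·v - 100·v^3 - 60·u·v^2 - 84 - 14·u + 14·u^2 - 8·u^2·v - 14·u^2·w

(7·w - 5·v - 2 - u)·(7 - 4·v - 7·w)·(2·w + 6 - 5·v - 2·u)
= (49·w - 28·v·w - 49·w^2 - 35·v + 20·v^2 + 35·v·w - 14 + 8·v + 14·w - 7·u + 4·u·v + 7·u·w)·(2·w + 6 - 5·v - 2·u)    [distributive law]
= (63·w + 7·v·w - 49·w^2 - 27·v + 20·v^2 - 14 - 7·u + 4·u·v + 7·u·w)·(2·w + 6 - 5·v - 2·u)    [combine like terms]
= 126·w^2 + 378·w - 315·v·w - 126·u·w + 14·v·w^2 + 42·v·w - 35·v^2·w - 14·u·v·w - 98·w^3 - 294·w^2 + 245·v·w^2 + 98·u·w^2 - 54·v·w - 162·v + 135·v^2 + 54·u·v + 40·v^2·w + 120·v^2 - 100·v^3 - 40·u·v^2 - 28·w - 84 + 70·v + 28·u - 14·u·w - 42·u + 35·u·v + 14·u^2 + 8·u·v·w + 24·u·v - 20·u·v^2 - 8·u^2·v + 14·u·w^2 + 42·u·w - 35·u·v·w - 14·u^2·w    [distributive law]
= -168·w^2 + 350·w - 327·v·w - 98·u·w + 259·v·w^2 + 5·v^2·w - 41·u·v·w - 98·w^3 + 112·u·w^2 - 92·v + 255·v^2 + 113·u·v - 100·v^3 - 60·u·v^2 - 84 - 14·u + 14·u^2 - 8·u^2·v - 14·u^2·w    [combine like terms]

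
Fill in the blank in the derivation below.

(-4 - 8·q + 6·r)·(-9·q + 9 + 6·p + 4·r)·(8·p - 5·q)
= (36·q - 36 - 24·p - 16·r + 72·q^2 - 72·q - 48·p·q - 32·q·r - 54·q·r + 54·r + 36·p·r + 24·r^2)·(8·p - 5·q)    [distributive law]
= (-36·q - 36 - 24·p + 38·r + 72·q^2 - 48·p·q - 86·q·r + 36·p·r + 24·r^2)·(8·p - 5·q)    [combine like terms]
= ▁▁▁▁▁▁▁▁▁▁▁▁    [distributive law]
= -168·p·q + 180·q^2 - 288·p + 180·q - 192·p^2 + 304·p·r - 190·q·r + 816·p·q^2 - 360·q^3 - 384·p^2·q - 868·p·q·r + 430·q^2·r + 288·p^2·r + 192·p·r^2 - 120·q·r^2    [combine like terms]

After distributive law, the bracketed line is:

-288·p·q + 180·q^2 - 288·p + 180·q - 192·p^2 + 120·p·q + 304·p·r - 190·q·r + 576·p·q^2 - 360·q^3 - 384·p^2·q + 240·p·q^2 - 688·p·q·r + 430·q^2·r + 288·p^2·r - 180·p·q·r + 192·p·r^2 - 120·q·r^2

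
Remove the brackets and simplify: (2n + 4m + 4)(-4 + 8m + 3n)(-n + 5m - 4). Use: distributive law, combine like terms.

-28n² - 108mn + 2mn² + 108m²n - 6n³ - 48m² - 144m + 160m³ + 64

(2n + 4m + 4)(-4 + 8m + 3n)(-n + 5m - 4)
= (-8n + 16mn + 6n² - 16m + 32m² + 12mn - 16 + 32m + 12n)(-n + 5m - 4)    [distributive law]
= (4n + 28mn + 6n² + 16m + 32m² - 16)(-n + 5m - 4)    [combine like terms]
= -4n² + 20mn - 16n - 28mn² + 140m²n - 112mn - 6n³ + 30mn² - 24n² - 16mn + 80m² - 64m - 32m²n + 160m³ - 128m² + 16n - 80m + 64    [distributive law]
= -28n² - 108mn + 2mn² + 108m²n - 6n³ - 48m² - 144m + 160m³ + 64    [combine like terms]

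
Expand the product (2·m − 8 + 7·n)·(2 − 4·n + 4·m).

−28·m + 20·m·n + 8·m^2 − 16 + 46·n − 28·n^2

(2·m − 8 + 7·n)·(2 − 4·n + 4·m)
= 4·m − 8·m·n + 8·m^2 − 16 + 32·n − 32·m + 14·n − 28·n^2 + 28·m·n    [distributive law]
= −28·m + 20·m·n + 8·m^2 − 16 + 46·n − 28·n^2    [combine like terms]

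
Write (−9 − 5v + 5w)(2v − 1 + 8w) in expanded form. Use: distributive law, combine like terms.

−13v + 9 − 77w − 10v² − 30vw + 40w²

(−9 − 5v + 5w)(2v − 1 + 8w)
= −18v + 9 − 72w − 10v² + 5v − 40vw + 10vw − 5w + 40w²    [distributive law]
= −13v + 9 − 77w − 10v² − 30vw + 40w²    [combine like terms]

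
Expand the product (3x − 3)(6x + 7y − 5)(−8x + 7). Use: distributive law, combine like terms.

(3x − 3)(6x + 7y − 5)(−8x + 7)
= (18x² + 21xy − 15x − 18x − 21y + 15)(−8x + 7)    [distributive law]
= (18x² + 21xy − 33x − 21y + 15)(−8x + 7)    [combine like terms]
= −144x³ + 126x² − 168x²y + 147xy + 264x² − 231x + 168xy − 147y − 120x + 105    [distributive law]
= −144x³ + 390x² − 168x²y + 315xy − 351x − 147y + 105    [combine like terms]

−144x³ + 390x² − 168x²y + 315xy − 351x − 147y + 105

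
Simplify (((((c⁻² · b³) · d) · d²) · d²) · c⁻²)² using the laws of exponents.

b⁶c⁻⁸d¹⁰

(((((c⁻² · b³) · d) · d²) · d²) · c⁻²)²
= (((((c⁻² · b³) · d) · d²) · d²)²) · ((c⁻²)²)    [power of a product]
= (((((c⁻² · b³) · d) · d²)²) · ((d²)²)) · ((c⁻²)²)    [power of a product]
= (((((c⁻² · b³) · d)²) · ((d²)²)) · ((d²)²)) · ((c⁻²)²)    [power of a product]
= (((((c⁻² · b³)²) · (d²)) · ((d²)²)) · ((d²)²)) · ((c⁻²)²)    [power of a product]
= ((((((c⁻²)²) · ((b³)²)) · (d²)) · ((d²)²)) · ((d²)²)) · ((c⁻²)²)    [power of a product]
= ((((c⁻⁴ · ((b³)²)) · (d²)) · ((d²)²)) · ((d²)²)) · ((c⁻²)²)    [power of a power]
= ((((c⁻⁴ · b⁶) · (d²)) · ((d²)²)) · ((d²)²)) · ((c⁻²)²)    [power of a power]
= ((((c⁻⁴ · b⁶) · d²) · d⁴) · ((d²)²)) · ((c⁻²)²)    [power of a power]
= ((((c⁻⁴ · b⁶) · d²) · d⁴) · d⁴) · ((c⁻²)²)    [power of a power]
= ((((c⁻⁴ · b⁶) · d²) · d⁴) · d⁴) · c⁻⁴    [power of a power]
= b⁶c⁻⁸d¹⁰    [product of powers]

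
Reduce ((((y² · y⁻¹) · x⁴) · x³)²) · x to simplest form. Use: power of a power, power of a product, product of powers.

((((y² · y⁻¹) · x⁴) · x³)²) · x
= ((((y² · y⁻¹) · x⁴)²) · ((x³)²)) · x    [power of a product]
= ((((y² · y⁻¹)²) · ((x⁴)²)) · ((x³)²)) · x    [power of a product]
= (((((y²)²) · ((y⁻¹)²)) · ((x⁴)²)) · ((x³)²)) · x    [power of a product]
= (((y⁴ · ((y⁻¹)²)) · ((x⁴)²)) · ((x³)²)) · x    [power of a power]
= (((y⁴ · y⁻²) · ((x⁴)²)) · ((x³)²)) · x    [power of a power]
= ((y² · ((x⁴)²)) · ((x³)²)) · x    [product of powers]
= ((y² · x⁸) · ((x³)²)) · x    [power of a power]
= ((y² · x⁸) · x⁶) · x    [power of a power]
= x¹⁵y²    [product of powers]

x¹⁵y²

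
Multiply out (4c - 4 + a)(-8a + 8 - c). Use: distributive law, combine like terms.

(4c - 4 + a)(-8a + 8 - c)
= -32ac + 32c - 4c^2 + 32a - 32 + 4c - 8a^2 + 8a - ac    [distributive law]
= -33ac + 36c - 4c^2 + 40a - 32 - 8a^2    [combine like terms]

-33ac + 36c - 4c^2 + 40a - 32 - 8a^2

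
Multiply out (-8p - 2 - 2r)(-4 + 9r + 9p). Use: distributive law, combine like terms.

14p - 90pr - 72p^2 + 8 - 10r - 18r^2

(-8p - 2 - 2r)(-4 + 9r + 9p)
= 32p - 72pr - 72p^2 + 8 - 18r - 18p + 8r - 18r^2 - 18pr    [distributive law]
= 14p - 90pr - 72p^2 + 8 - 10r - 18r^2    [combine like terms]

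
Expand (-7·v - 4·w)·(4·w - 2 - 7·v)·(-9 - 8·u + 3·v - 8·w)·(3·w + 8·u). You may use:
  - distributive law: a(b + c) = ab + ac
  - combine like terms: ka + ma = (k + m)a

(-7·v - 4·w)·(4·w - 2 - 7·v)·(-9 - 8·u + 3·v - 8·w)·(3·w + 8·u)
= (-28·v·w + 14·v + 49·v² - 16·w² + 8·w + 28·v·w)·(-9 - 8·u + 3·v - 8·w)·(3·w + 8·u)    [distributive law]
= (14·v + 49·v² - 16·w² + 8·w)·(-9 - 8·u + 3·v - 8·w)·(3·w + 8·u)    [combine like terms]
= (-126·v - 112·u·v + 42·v² - 112·v·w - 441·v² - 392·u·v² + 147·v³ - 392·v²·w + 144·w² + 128·u·w² - 48·v·w² + 128·w³ - 72·w - 64·u·w + 24·v·w - 64·w²)·(3·w + 8·u)    [distributive law]
= (-126·v - 112·u·v - 399·v² - 88·v·w - 392·u·v² + 147·v³ - 392·v²·w + 80·w² + 128·u·w² - 48·v·w² + 128·w³ - 72·w - 64·u·w)·(3·w + 8·u)    [combine like terms]
= -378·v·w - 1008·u·v - 336·u·v·w - 896·u²·v - 1197·v²·w - 3192·u·v² - 264·v·w² - 704·u·v·w - 1176·u·v²·w - 3136·u²·v² + 441·v³·w + 1176·u·v³ - 1176·v²·w² - 3136·u·v²·w + 240·w³ + 640·u·w² + 384·u·w³ + 1024·u²·w² - 144·v·w³ - 384·u·v·w² + 384·w⁴ + 1024·u·w³ - 216·w² - 576·u·w - 192·u·w² - 512·u²·w    [distributive law]
= -378·v·w - 1008·u·v - 1040·u·v·w - 896·u²·v - 1197·v²·w - 3192·u·v² - 264·v·w² - 4312·u·v²·w - 3136·u²·v² + 441·v³·w + 1176·u·v³ - 1176·v²·w² + 240·w³ + 448·u·w² + 1408·u·w³ + 1024·u²·w² - 144·v·w³ - 384·u·v·w² + 384·w⁴ - 216·w² - 576·u·w - 512·u²·w    [combine like terms]

-378·v·w - 1008·u·v - 1040·u·v·w - 896·u²·v - 1197·v²·w - 3192·u·v² - 264·v·w² - 4312·u·v²·w - 3136·u²·v² + 441·v³·w + 1176·u·v³ - 1176·v²·w² + 240·w³ + 448·u·w² + 1408·u·w³ + 1024·u²·w² - 144·v·w³ - 384·u·v·w² + 384·w⁴ - 216·w² - 576·u·w - 512·u²·w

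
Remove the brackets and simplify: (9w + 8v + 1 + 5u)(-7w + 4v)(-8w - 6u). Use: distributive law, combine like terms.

504w^3 + 658uw^2 + 160vw^2 - 40uvw - 256v^2w - 192uv^2 + 56w^2 + 42uw - 32vw - 24uv + 210u^2w - 120u^2v

(9w + 8v + 1 + 5u)(-7w + 4v)(-8w - 6u)
= (-63w^2 + 36vw - 56vw + 32v^2 - 7w + 4v - 35uw + 20uv)(-8w - 6u)    [distributive law]
= (-63w^2 - 20vw + 32v^2 - 7w + 4v - 35uw + 20uv)(-8w - 6u)    [combine like terms]
= 504w^3 + 378uw^2 + 160vw^2 + 120uvw - 256v^2w - 192uv^2 + 56w^2 + 42uw - 32vw - 24uv + 280uw^2 + 210u^2w - 160uvw - 120u^2v    [distributive law]
= 504w^3 + 658uw^2 + 160vw^2 - 40uvw - 256v^2w - 192uv^2 + 56w^2 + 42uw - 32vw - 24uv + 210u^2w - 120u^2v    [combine like terms]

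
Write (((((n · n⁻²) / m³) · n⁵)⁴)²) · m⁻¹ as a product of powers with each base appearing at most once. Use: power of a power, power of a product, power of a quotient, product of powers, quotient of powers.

(((((n · n⁻²) / m³) · n⁵)⁴)²) · m⁻¹
= ((((n · n⁻²) / m³) · n⁵)⁸) · m⁻¹    [power of a power]
= ((((n · n⁻²) / m³)⁸) · ((n⁵)⁸)) · m⁻¹    [power of a product]
= ((((n · n⁻²)⁸) / ((m³)⁸)) · ((n⁵)⁸)) · m⁻¹    [power of a quotient]
= ((((n⁸) · ((n⁻²)⁸)) / ((m³)⁸)) · ((n⁵)⁸)) · m⁻¹    [power of a product]
= (((n⁸ · n⁻¹⁶) / ((m³)⁸)) · ((n⁵)⁸)) · m⁻¹    [power of a power]
= ((n⁻⁸ / ((m³)⁸)) · ((n⁵)⁸)) · m⁻¹    [product of powers]
= ((n⁻⁸ / m²⁴) · ((n⁵)⁸)) · m⁻¹    [power of a power]
= ((n⁻⁸ / m²⁴) · n⁴⁰) · m⁻¹    [power of a power]
= m⁻²⁵n³²    [quotient of powers; product of powers]

m⁻²⁵n³²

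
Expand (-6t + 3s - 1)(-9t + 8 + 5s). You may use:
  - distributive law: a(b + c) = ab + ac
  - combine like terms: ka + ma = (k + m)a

(-6t + 3s - 1)(-9t + 8 + 5s)
= 54t^2 - 48t - 30st - 27st + 24s + 15s^2 + 9t - 8 - 5s    [distributive law]
= 54t^2 - 39t - 57st + 19s + 15s^2 - 8    [combine like terms]

54t^2 - 39t - 57st + 19s + 15s^2 - 8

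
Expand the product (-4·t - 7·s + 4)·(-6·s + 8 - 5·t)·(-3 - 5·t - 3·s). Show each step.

379·s·t - 355·s·t² - 387·s²·t - 4·t + 200·t² - 100·t³ + 114·s² - 126·s³ + 144·s - 96

(-4·t - 7·s + 4)·(-6·s + 8 - 5·t)·(-3 - 5·t - 3·s)
= (24·s·t - 32·t + 20·t² + 42·s² - 56·s + 35·s·t - 24·s + 32 - 20·t)·(-3 - 5·t - 3·s)    [distributive law]
= (59·s·t - 52·t + 20·t² + 42·s² - 80·s + 32)·(-3 - 5·t - 3·s)    [combine like terms]
= -177·s·t - 295·s·t² - 177·s²·t + 156·t + 260·t² + 156·s·t - 60·t² - 100·t³ - 60·s·t² - 126·s² - 210·s²·t - 126·s³ + 240·s + 400·s·t + 240·s² - 96 - 160·t - 96·s    [distributive law]
= 379·s·t - 355·s·t² - 387·s²·t - 4·t + 200·t² - 100·t³ + 114·s² - 126·s³ + 144·s - 96    [combine like terms]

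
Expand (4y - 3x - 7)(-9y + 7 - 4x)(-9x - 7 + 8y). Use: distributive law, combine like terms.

(4y - 3x - 7)(-9y + 7 - 4x)(-9x - 7 + 8y)
= (-36y² + 28y - 16xy + 27xy - 21x + 12x² + 63y - 49 + 28x)(-9x - 7 + 8y)    [distributive law]
= (-36y² + 91y + 11xy + 7x + 12x² - 49)(-9x - 7 + 8y)    [combine like terms]
= 324xy² + 252y² - 288y³ - 819xy - 637y + 728y² - 99x²y - 77xy + 88xy² - 63x² - 49x + 56xy - 108x³ - 84x² + 96x²y + 441x + 343 - 392y    [distributive law]
= 412xy² + 980y² - 288y³ - 840xy - 1029y - 3x²y - 147x² + 392x - 108x³ + 343    [combine like terms]

412xy² + 980y² - 288y³ - 840xy - 1029y - 3x²y - 147x² + 392x - 108x³ + 343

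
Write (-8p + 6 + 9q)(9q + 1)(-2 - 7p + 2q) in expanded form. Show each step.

(-8p + 6 + 9q)(9q + 1)(-2 - 7p + 2q)
= (-72pq - 8p + 54q + 6 + 81q^2 + 9q)(-2 - 7p + 2q)    [distributive law]
= (-72pq - 8p + 63q + 6 + 81q^2)(-2 - 7p + 2q)    [combine like terms]
= 144pq + 504p^2q - 144pq^2 + 16p + 56p^2 - 16pq - 126q - 441pq + 126q^2 - 12 - 42p + 12q - 162q^2 - 567pq^2 + 162q^3    [distributive law]
= -313pq + 504p^2q - 711pq^2 - 26p + 56p^2 - 114q - 36q^2 - 12 + 162q^3    [combine like terms]

-313pq + 504p^2q - 711pq^2 - 26p + 56p^2 - 114q - 36q^2 - 12 + 162q^3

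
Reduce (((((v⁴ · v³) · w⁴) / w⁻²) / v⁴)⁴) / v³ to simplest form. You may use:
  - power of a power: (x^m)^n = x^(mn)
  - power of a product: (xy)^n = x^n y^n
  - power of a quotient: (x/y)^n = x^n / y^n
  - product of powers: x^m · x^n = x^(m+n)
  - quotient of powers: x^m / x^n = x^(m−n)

v⁹w²⁴

(((((v⁴ · v³) · w⁴) / w⁻²) / v⁴)⁴) / v³
= (((((v⁴ · v³) · w⁴) / w⁻²)⁴) / ((v⁴)⁴)) / v³    [power of a quotient]
= (((((v⁴ · v³) · w⁴)⁴) / ((w⁻²)⁴)) / ((v⁴)⁴)) / v³    [power of a quotient]
= (((((v⁴ · v³)⁴) · ((w⁴)⁴)) / ((w⁻²)⁴)) / ((v⁴)⁴)) / v³    [power of a product]
= ((((((v⁴)⁴) · ((v³)⁴)) · ((w⁴)⁴)) / ((w⁻²)⁴)) / ((v⁴)⁴)) / v³    [power of a product]
= ((((v¹⁶ · ((v³)⁴)) · ((w⁴)⁴)) / ((w⁻²)⁴)) / ((v⁴)⁴)) / v³    [power of a power]
= ((((v¹⁶ · v¹²) · ((w⁴)⁴)) / ((w⁻²)⁴)) / ((v⁴)⁴)) / v³    [power of a power]
= (((v²⁸ · ((w⁴)⁴)) / ((w⁻²)⁴)) / ((v⁴)⁴)) / v³    [product of powers]
= (((v²⁸ · w¹⁶) / ((w⁻²)⁴)) / ((v⁴)⁴)) / v³    [power of a power]
= (((v²⁸ · w¹⁶) / w⁻⁸) / ((v⁴)⁴)) / v³    [power of a power]
= (((v²⁸ · w¹⁶) / w⁻⁸) / v¹⁶) / v³    [power of a power]
= v⁹w²⁴    [quotient of powers; product of powers]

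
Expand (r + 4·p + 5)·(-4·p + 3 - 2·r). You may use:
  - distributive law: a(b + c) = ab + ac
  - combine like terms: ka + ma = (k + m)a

(r + 4·p + 5)·(-4·p + 3 - 2·r)
= -4·p·r + 3·r - 2·r^2 - 16·p^2 + 12·p - 8·p·r - 20·p + 15 - 10·r    [distributive law]
= -12·p·r - 7·r - 2·r^2 - 16·p^2 - 8·p + 15    [combine like terms]

-12·p·r - 7·r - 2·r^2 - 16·p^2 - 8·p + 15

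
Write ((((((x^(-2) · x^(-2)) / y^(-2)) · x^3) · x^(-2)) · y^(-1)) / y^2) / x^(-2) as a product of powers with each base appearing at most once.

((((((x^(-2) · x^(-2)) / y^(-2)) · x^3) · x^(-2)) · y^(-1)) / y^2) / x^(-2)
= (((((x^(-4) / y^(-2)) · x^3) · x^(-2)) · y^(-1)) / y^2) / x^(-2)    [product of powers]
= x^(-1)y^(-1)    [quotient of powers; product of powers]

x^(-1)y^(-1)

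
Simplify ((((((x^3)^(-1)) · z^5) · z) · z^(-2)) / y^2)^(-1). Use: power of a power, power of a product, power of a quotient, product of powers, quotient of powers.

x^3y^2z^(-4)

((((((x^3)^(-1)) · z^5) · z) · z^(-2)) / y^2)^(-1)
= ((((((x^3)^(-1)) · z^5) · z) · z^(-2))^(-1)) / ((y^2)^(-1))    [power of a quotient]
= ((((((x^3)^(-1)) · z^5) · z)^(-1)) · ((z^(-2))^(-1))) / ((y^2)^(-1))    [power of a product]
= ((((((x^3)^(-1)) · z^5)^(-1)) · (z^(-1))) · ((z^(-2))^(-1))) / ((y^2)^(-1))    [power of a product]
= ((((((x^3)^(-1))^(-1)) · ((z^5)^(-1))) · (z^(-1))) · ((z^(-2))^(-1))) / ((y^2)^(-1))    [power of a product]
= (((((x^3)^1) · ((z^5)^(-1))) · (z^(-1))) · ((z^(-2))^(-1))) / ((y^2)^(-1))    [power of a power]
= (((x^3 · ((z^5)^(-1))) · (z^(-1))) · ((z^(-2))^(-1))) / ((y^2)^(-1))    [power of a power]
= (((x^3 · z^(-5)) · (z^(-1))) · ((z^(-2))^(-1))) / ((y^2)^(-1))    [power of a power]
= (((x^3 · z^(-5)) · z^(-1)) · z^2) / ((y^2)^(-1))    [power of a power]
= (((x^3 · z^(-5)) · z^(-1)) · z^2) / y^(-2)    [power of a power]
= x^3y^2z^(-4)    [quotient of powers; product of powers]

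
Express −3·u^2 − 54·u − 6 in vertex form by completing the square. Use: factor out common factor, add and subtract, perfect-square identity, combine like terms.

−3(u + 9)^2 + 237

−3·u^2 − 54·u − 6
= −3(u^2 + 18·u) − 6    [factor out -3 from the u-terms]
= −3(u^2 + 18·u + 81 − 81) − 6    [add and subtract 81 inside the bracket]
= −3(u + 9)^2 + 243 − 6    [perfect-square identity]
= −3(u + 9)^2 + 237    [combine constants]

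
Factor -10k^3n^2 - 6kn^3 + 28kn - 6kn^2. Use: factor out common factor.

-10k^3n^2 - 6kn^3 + 28kn - 6kn^2
= 2(-5k^3n^2 - 3kn^3 + 14kn - 3kn^2)    [factor out 2]
= 2kn(-5k^2n - 3n^2 + 14 - 3n)    [factor out kn]

2kn(-5k^2n - 3n^2 + 14 - 3n)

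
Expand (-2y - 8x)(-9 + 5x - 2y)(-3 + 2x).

-54y + 18xy + 12x^2y - 12y^2 + 8xy^2 - 216x + 264x^2 - 80x^3

(-2y - 8x)(-9 + 5x - 2y)(-3 + 2x)
= (18y - 10xy + 4y^2 + 72x - 40x^2 + 16xy)(-3 + 2x)    [distributive law]
= (18y + 6xy + 4y^2 + 72x - 40x^2)(-3 + 2x)    [combine like terms]
= -54y + 36xy - 18xy + 12x^2y - 12y^2 + 8xy^2 - 216x + 144x^2 + 120x^2 - 80x^3    [distributive law]
= -54y + 18xy + 12x^2y - 12y^2 + 8xy^2 - 216x + 264x^2 - 80x^3    [combine like terms]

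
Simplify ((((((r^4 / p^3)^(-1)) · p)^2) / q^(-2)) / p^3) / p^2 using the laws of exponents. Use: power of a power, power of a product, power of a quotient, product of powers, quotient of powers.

((((((r^4 / p^3)^(-1)) · p)^2) / q^(-2)) / p^3) / p^2
= ((((((r^4 / p^3)^(-1))^2) · (p^2)) / q^(-2)) / p^3) / p^2    [power of a product]
= (((((r^4 / p^3)^(-2)) · (p^2)) / q^(-2)) / p^3) / p^2    [power of a power]
= ((((((r^4)^(-2)) / ((p^3)^(-2))) · (p^2)) / q^(-2)) / p^3) / p^2    [power of a quotient]
= ((((r^(-8) / ((p^3)^(-2))) · (p^2)) / q^(-2)) / p^3) / p^2    [power of a power]
= ((((r^(-8) / p^(-6)) · (p^2)) / q^(-2)) / p^3) / p^2    [power of a power]
= p^3q^2r^(-8)    [quotient of powers; product of powers]

p^3q^2r^(-8)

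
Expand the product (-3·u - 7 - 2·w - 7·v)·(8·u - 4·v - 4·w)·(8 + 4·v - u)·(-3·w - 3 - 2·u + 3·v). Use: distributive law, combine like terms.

516·u²·w + 1304·u² + 200·u³ + 956·u²·v + 272·u²·v·w + 176·u³·v + 252·u²·v² - 80·u³·w - 48·u⁴ + 988·u·v·w + 20·u·v - 1872·u·v² + 168·u·v²·w - 836·u·v³ + 76·u·w² + 1076·u·w + 68·u·v·w² + 4·u²·w² + 1344·u - 1200·v·w - 672·v - 336·v² - 240·v²·w + 672·v³ - 864·w² - 672·w - 1104·v·w² - 336·v²·w² + 96·v³·w - 192·w³ - 96·v·w³ + 24·u·w³ + 336·v⁴

(-3·u - 7 - 2·w - 7·v)·(8·u - 4·v - 4·w)·(8 + 4·v - u)·(-3·w - 3 - 2·u + 3·v)
= (-24·u² + 12·u·v + 12·u·w - 56·u + 28·v + 28·w - 16·u·w + 8·v·w + 8·w² - 56·u·v + 28·v² + 28·v·w)·(8 + 4·v - u)·(-3·w - 3 - 2·u + 3·v)    [distributive law]
= (-24·u² - 44·u·v - 4·u·w - 56·u + 28·v + 28·w + 36·v·w + 8·w² + 28·v²)·(8 + 4·v - u)·(-3·w - 3 - 2·u + 3·v)    [combine like terms]
= (-192·u² - 96·u²·v + 24·u³ - 352·u·v - 176·u·v² + 44·u²·v - 32·u·w - 16·u·v·w + 4·u²·w - 448·u - 224·u·v + 56·u² + 224·v + 112·v² - 28·u·v + 224·w + 112·v·w - 28·u·w + 288·v·w + 144·v²·w - 36·u·v·w + 64·w² + 32·v·w² - 8·u·w² + 224·v² + 112·v³ - 28·u·v²)·(-3·w - 3 - 2·u + 3·v)    [distributive law]
= (-136·u² - 52·u²·v + 24·u³ - 604·u·v - 204·u·v² - 60·u·w - 52·u·v·w + 4·u²·w - 448·u + 224·v + 336·v² + 224·w + 400·v·w + 144·v²·w + 64·w² + 32·v·w² - 8·u·w² + 112·v³)·(-3·w - 3 - 2·u + 3·v)    [combine like terms]
= 408·u²·w + 408·u² + 272·u³ - 408·u²·v + 156·u²·v·w + 156·u²·v + 104·u³·v - 156·u²·v² - 72·u³·w - 72·u³ - 48·u⁴ + 72·u³·v + 1812·u·v·w + 1812·u·v + 1208·u²·v - 1812·u·v² + 612·u·v²·w + 612·u·v² + 408·u²·v² - 612·u·v³ + 180·u·w² + 180·u·w + 120·u²·w - 180·u·v·w + 156·u·v·w² + 156·u·v·w + 104·u²·v·w - 156·u·v²·w - 12·u²·w² - 12·u²·w - 8·u³·w + 12·u²·v·w + 1344·u·w + 1344·u + 896·u² - 1344·u·v - 672·v·w - 672·v - 448·u·v + 672·v² - 1008·v²·w - 1008·v² - 672·u·v² + 1008·v³ - 672·w² - 672·w - 448·u·w + 672·v·w - 1200·v·w² - 1200·v·w - 800·u·v·w + 1200·v²·w - 432·v²·w² - 432·v²·w - 288·u·v²·w + 432·v³·w - 192·w³ - 192·w² - 128·u·w² + 192·v·w² - 96·v·w³ - 96·v·w² - 64·u·v·w² + 96·v²·w² + 24·u·w³ + 24·u·w² + 16·u²·w² - 24·u·v·w² - 336·v³·w - 336·v³ - 224·u·v³ + 336·v⁴    [distributive law]
= 516·u²·w + 1304·u² + 200·u³ + 956·u²·v + 272·u²·v·w + 176·u³·v + 252·u²·v² - 80·u³·w - 48·u⁴ + 988·u·v·w + 20·u·v - 1872·u·v² + 168·u·v²·w - 836·u·v³ + 76·u·w² + 1076·u·w + 68·u·v·w² + 4·u²·w² + 1344·u - 1200·v·w - 672·v - 336·v² - 240·v²·w + 672·v³ - 864·w² - 672·w - 1104·v·w² - 336·v²·w² + 96·v³·w - 192·w³ - 96·v·w³ + 24·u·w³ + 336·v⁴    [combine like terms]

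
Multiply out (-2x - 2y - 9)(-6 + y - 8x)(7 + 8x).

1020x + 784x² + 122xy + 112x²y + 128x³ + 21y - 14y² - 16xy² + 378

(-2x - 2y - 9)(-6 + y - 8x)(7 + 8x)
= (12x - 2xy + 16x² + 12y - 2y² + 16xy + 54 - 9y + 72x)(7 + 8x)    [distributive law]
= (84x + 14xy + 16x² + 3y - 2y² + 54)(7 + 8x)    [combine like terms]
= 588x + 672x² + 98xy + 112x²y + 112x² + 128x³ + 21y + 24xy - 14y² - 16xy² + 378 + 432x    [distributive law]
= 1020x + 784x² + 122xy + 112x²y + 128x³ + 21y - 14y² - 16xy² + 378    [combine like terms]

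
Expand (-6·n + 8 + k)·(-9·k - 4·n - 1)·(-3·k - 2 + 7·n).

(-6·n + 8 + k)·(-9·k - 4·n - 1)·(-3·k - 2 + 7·n)
= (54·k·n + 24·n^2 + 6·n - 72·k - 32·n - 8 - 9·k^2 - 4·k·n - k)·(-3·k - 2 + 7·n)    [distributive law]
= (50·k·n + 24·n^2 - 26·n - 73·k - 8 - 9·k^2)·(-3·k - 2 + 7·n)    [combine like terms]
= -150·k^2·n - 100·k·n + 350·k·n^2 - 72·k·n^2 - 48·n^2 + 168·n^3 + 78·k·n + 52·n - 182·n^2 + 219·k^2 + 146·k - 511·k·n + 24·k + 16 - 56·n + 27·k^3 + 18·k^2 - 63·k^2·n    [distributive law]
= -213·k^2·n - 533·k·n + 278·k·n^2 - 230·n^2 + 168·n^3 - 4·n + 237·k^2 + 170·k + 16 + 27·k^3    [combine like terms]

-213·k^2·n - 533·k·n + 278·k·n^2 - 230·n^2 + 168·n^3 - 4·n + 237·k^2 + 170·k + 16 + 27·k^3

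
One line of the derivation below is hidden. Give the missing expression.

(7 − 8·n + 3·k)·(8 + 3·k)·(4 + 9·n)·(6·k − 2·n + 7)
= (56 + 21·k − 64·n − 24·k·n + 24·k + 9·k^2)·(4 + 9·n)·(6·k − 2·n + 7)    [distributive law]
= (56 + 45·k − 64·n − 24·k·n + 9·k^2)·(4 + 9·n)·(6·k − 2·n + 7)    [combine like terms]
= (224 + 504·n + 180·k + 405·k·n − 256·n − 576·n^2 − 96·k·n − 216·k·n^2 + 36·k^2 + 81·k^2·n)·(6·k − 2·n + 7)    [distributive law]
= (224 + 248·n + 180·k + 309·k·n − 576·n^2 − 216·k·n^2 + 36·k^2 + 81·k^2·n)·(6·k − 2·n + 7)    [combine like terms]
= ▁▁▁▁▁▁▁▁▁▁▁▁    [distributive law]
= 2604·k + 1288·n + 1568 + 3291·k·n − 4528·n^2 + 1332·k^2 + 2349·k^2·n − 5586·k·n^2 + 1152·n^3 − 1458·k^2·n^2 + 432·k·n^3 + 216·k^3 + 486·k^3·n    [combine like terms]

Applying distributive law to the line above:

1344·k − 448·n + 1568 + 1488·k·n − 496·n^2 + 1736·n + 1080·k^2 − 360·k·n + 1260·k + 1854·k^2·n − 618·k·n^2 + 2163·k·n − 3456·k·n^2 + 1152·n^3 − 4032·n^2 − 1296·k^2·n^2 + 432·k·n^3 − 1512·k·n^2 + 216·k^3 − 72·k^2·n + 252·k^2 + 486·k^3·n − 162·k^2·n^2 + 567·k^2·n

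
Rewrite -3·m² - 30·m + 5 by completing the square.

-3(m + 5)² + 80

-3·m² - 30·m + 5
= -3(m² + 10·m) + 5    [factor out -3 from the m-terms]
= -3(m² + 10·m + 25 - 25) + 5    [add and subtract 25 inside the bracket]
= -3(m + 5)² + 75 + 5    [perfect-square identity]
= -3(m + 5)² + 80    [combine constants]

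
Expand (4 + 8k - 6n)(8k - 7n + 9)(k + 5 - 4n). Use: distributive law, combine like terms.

424k^2 + 556k - 1018kn - 554n + 538n^2 + 180 + 64k^3 - 360k^2n + 458kn^2 - 168n^3

(4 + 8k - 6n)(8k - 7n + 9)(k + 5 - 4n)
= (32k - 28n + 36 + 64k^2 - 56kn + 72k - 48kn + 42n^2 - 54n)(k + 5 - 4n)    [distributive law]
= (104k - 82n + 36 + 64k^2 - 104kn + 42n^2)(k + 5 - 4n)    [combine like terms]
= 104k^2 + 520k - 416kn - 82kn - 410n + 328n^2 + 36k + 180 - 144n + 64k^3 + 320k^2 - 256k^2n - 104k^2n - 520kn + 416kn^2 + 42kn^2 + 210n^2 - 168n^3    [distributive law]
= 424k^2 + 556k - 1018kn - 554n + 538n^2 + 180 + 64k^3 - 360k^2n + 458kn^2 - 168n^3    [combine like terms]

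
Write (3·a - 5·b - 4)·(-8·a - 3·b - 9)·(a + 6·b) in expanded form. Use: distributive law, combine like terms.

(3·a - 5·b - 4)·(-8·a - 3·b - 9)·(a + 6·b)
= (-24·a^2 - 9·a·b - 27·a + 40·a·b + 15·b^2 + 45·b + 32·a + 12·b + 36)·(a + 6·b)    [distributive law]
= (-24·a^2 + 31·a·b + 5·a + 15·b^2 + 57·b + 36)·(a + 6·b)    [combine like terms]
= -24·a^3 - 144·a^2·b + 31·a^2·b + 186·a·b^2 + 5·a^2 + 30·a·b + 15·a·b^2 + 90·b^3 + 57·a·b + 342·b^2 + 36·a + 216·b    [distributive law]
= -24·a^3 - 113·a^2·b + 201·a·b^2 + 5·a^2 + 87·a·b + 90·b^3 + 342·b^2 + 36·a + 216·b    [combine like terms]

-24·a^3 - 113·a^2·b + 201·a·b^2 + 5·a^2 + 87·a·b + 90·b^3 + 342·b^2 + 36·a + 216·b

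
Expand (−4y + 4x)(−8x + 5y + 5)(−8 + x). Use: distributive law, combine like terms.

(−4y + 4x)(−8x + 5y + 5)(−8 + x)
= (32xy − 20y^2 − 20y − 32x^2 + 20xy + 20x)(−8 + x)    [distributive law]
= (52xy − 20y^2 − 20y − 32x^2 + 20x)(−8 + x)    [combine like terms]
= −416xy + 52x^2y + 160y^2 − 20xy^2 + 160y − 20xy + 256x^2 − 32x^3 − 160x + 20x^2    [distributive law]
= −436xy + 52x^2y + 160y^2 − 20xy^2 + 160y + 276x^2 − 32x^3 − 160x    [combine like terms]

−436xy + 52x^2y + 160y^2 − 20xy^2 + 160y + 276x^2 − 32x^3 − 160x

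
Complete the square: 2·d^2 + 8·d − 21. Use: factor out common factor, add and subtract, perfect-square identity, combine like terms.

2(d + 2)^2 − 29

2·d^2 + 8·d − 21
= 2(d^2 + 4·d) − 21    [factor out 2 from the d-terms]
= 2(d^2 + 4·d + 4 − 4) − 21    [add and subtract 4 inside the bracket]
= 2(d + 2)^2 − 8 − 21    [perfect-square identity]
= 2(d + 2)^2 − 29    [combine constants]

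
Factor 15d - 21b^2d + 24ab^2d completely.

15d - 21b^2d + 24ab^2d
= 3(5d - 7b^2d + 8ab^2d)    [factor out 3]
= 3d(5 - 7b^2 + 8ab^2)    [factor out d]

3d(5 - 7b^2 + 8ab^2)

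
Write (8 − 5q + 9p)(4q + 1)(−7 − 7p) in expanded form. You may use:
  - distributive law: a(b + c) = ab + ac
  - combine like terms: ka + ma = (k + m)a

−189q − 441pq − 56 − 119p + 140q² + 140pq² − 252p²q − 63p²

(8 − 5q + 9p)(4q + 1)(−7 − 7p)
= (32q + 8 − 20q² − 5q + 36pq + 9p)(−7 − 7p)    [distributive law]
= (27q + 8 − 20q² + 36pq + 9p)(−7 − 7p)    [combine like terms]
= −189q − 189pq − 56 − 56p + 140q² + 140pq² − 252pq − 252p²q − 63p − 63p²    [distributive law]
= −189q − 441pq − 56 − 119p + 140q² + 140pq² − 252p²q − 63p²    [combine like terms]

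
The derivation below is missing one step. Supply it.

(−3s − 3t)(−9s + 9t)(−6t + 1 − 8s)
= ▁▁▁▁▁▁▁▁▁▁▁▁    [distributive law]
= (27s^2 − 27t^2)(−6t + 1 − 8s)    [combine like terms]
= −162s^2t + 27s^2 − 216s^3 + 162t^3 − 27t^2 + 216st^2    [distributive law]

By distributive law:

(27s^2 − 27st + 27st − 27t^2)(−6t + 1 − 8s)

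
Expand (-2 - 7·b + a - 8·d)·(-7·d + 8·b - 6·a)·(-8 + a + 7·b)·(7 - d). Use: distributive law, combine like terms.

(-2 - 7·b + a - 8·d)·(-7·d + 8·b - 6·a)·(-8 + a + 7·b)·(7 - d)
= (14·d - 16·b + 12·a + 49·b·d - 56·b^2 + 42·a·b - 7·a·d + 8·a·b - 6·a^2 + 56·d^2 - 64·b·d + 48·a·d)·(-8 + a + 7·b)·(7 - d)    [distributive law]
= (14·d - 16·b + 12·a - 15·b·d - 56·b^2 + 50·a·b + 41·a·d - 6·a^2 + 56·d^2)·(-8 + a + 7·b)·(7 - d)    [combine like terms]
= (-112·d + 14·a·d + 98·b·d + 128·b - 16·a·b - 112·b^2 - 96·a + 12·a^2 + 84·a·b + 120·b·d - 15·a·b·d - 105·b^2·d + 448·b^2 - 56·a·b^2 - 392·b^3 - 400·a·b + 50·a^2·b + 350·a·b^2 - 328·a·d + 41·a^2·d + 287·a·b·d + 48·a^2 - 6·a^3 - 42·a^2·b - 448·d^2 + 56·a·d^2 + 392·b·d^2)·(7 - d)    [distributive law]
= (-112·d - 314·a·d + 218·b·d + 128·b - 332·a·b + 336·b^2 - 96·a + 60·a^2 + 272·a·b·d - 105·b^2·d + 294·a·b^2 - 392·b^3 + 8·a^2·b + 41·a^2·d - 6·a^3 - 448·d^2 + 56·a·d^2 + 392·b·d^2)·(7 - d)    [combine like terms]
= -784·d + 112·d^2 - 2198·a·d + 314·a·d^2 + 1526·b·d - 218·b·d^2 + 896·b - 128·b·d - 2324·a·b + 332·a·b·d + 2352·b^2 - 336·b^2·d - 672·a + 96·a·d + 420·a^2 - 60·a^2·d + 1904·a·b·d - 272·a·b·d^2 - 735·b^2·d + 105·b^2·d^2 + 2058·a·b^2 - 294·a·b^2·d - 2744·b^3 + 392·b^3·d + 56·a^2·b - 8·a^2·b·d + 287·a^2·d - 41·a^2·d^2 - 42·a^3 + 6·a^3·d - 3136·d^2 + 448·d^3 + 392·a·d^2 - 56·a·d^3 + 2744·b·d^2 - 392·b·d^3    [distributive law]
= -784·d - 3024·d^2 - 2102·a·d + 706·a·d^2 + 1398·b·d + 2526·b·d^2 + 896·b - 2324·a·b + 2236·a·b·d + 2352·b^2 - 1071·b^2·d - 672·a + 420·a^2 + 227·a^2·d - 272·a·b·d^2 + 105·b^2·d^2 + 2058·a·b^2 - 294·a·b^2·d - 2744·b^3 + 392·b^3·d + 56·a^2·b - 8·a^2·b·d - 41·a^2·d^2 - 42·a^3 + 6·a^3·d + 448·d^3 - 56·a·d^3 - 392·b·d^3    [combine like terms]

-784·d - 3024·d^2 - 2102·a·d + 706·a·d^2 + 1398·b·d + 2526·b·d^2 + 896·b - 2324·a·b + 2236·a·b·d + 2352·b^2 - 1071·b^2·d - 672·a + 420·a^2 + 227·a^2·d - 272·a·b·d^2 + 105·b^2·d^2 + 2058·a·b^2 - 294·a·b^2·d - 2744·b^3 + 392·b^3·d + 56·a^2·b - 8·a^2·b·d - 41·a^2·d^2 - 42·a^3 + 6·a^3·d + 448·d^3 - 56·a·d^3 - 392·b·d^3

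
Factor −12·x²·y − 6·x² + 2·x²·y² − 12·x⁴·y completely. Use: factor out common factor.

2·x²(−6·y − 3 + y² − 6·x²·y)

−12·x²·y − 6·x² + 2·x²·y² − 12·x⁴·y
= 2(−6·x²·y − 3·x² + x²·y² − 6·x⁴·y)    [factor out 2]
= 2·x²(−6·y − 3 + y² − 6·x²·y)    [factor out x²]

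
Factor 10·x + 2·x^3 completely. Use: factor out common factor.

2·x(5 + x^2)

10·x + 2·x^3
= 2(5·x + x^3)    [factor out 2]
= 2·x(5 + x^2)    [factor out x]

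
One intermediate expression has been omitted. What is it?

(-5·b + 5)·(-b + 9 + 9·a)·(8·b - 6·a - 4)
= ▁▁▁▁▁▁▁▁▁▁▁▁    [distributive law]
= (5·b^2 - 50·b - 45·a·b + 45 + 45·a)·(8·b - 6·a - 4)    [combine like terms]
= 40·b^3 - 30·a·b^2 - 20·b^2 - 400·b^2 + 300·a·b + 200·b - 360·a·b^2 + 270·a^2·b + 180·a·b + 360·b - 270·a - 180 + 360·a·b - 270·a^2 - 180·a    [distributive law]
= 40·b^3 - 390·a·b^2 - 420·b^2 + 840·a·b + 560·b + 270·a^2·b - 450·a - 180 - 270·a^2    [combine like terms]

Applying distributive law to the line above:

(5·b^2 - 45·b - 45·a·b - 5·b + 45 + 45·a)·(8·b - 6·a - 4)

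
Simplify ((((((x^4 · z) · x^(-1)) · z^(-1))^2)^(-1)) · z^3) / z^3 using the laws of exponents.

x^(-6)

((((((x^4 · z) · x^(-1)) · z^(-1))^2)^(-1)) · z^3) / z^3
= (((((x^4 · z) · x^(-1)) · z^(-1))^(-2)) · z^3) / z^3    [power of a power]
= (((((x^4 · z) · x^(-1))^(-2)) · ((z^(-1))^(-2))) · z^3) / z^3    [power of a product]
= (((((x^4 · z)^(-2)) · ((x^(-1))^(-2))) · ((z^(-1))^(-2))) · z^3) / z^3    [power of a product]
= ((((((x^4)^(-2)) · (z^(-2))) · ((x^(-1))^(-2))) · ((z^(-1))^(-2))) · z^3) / z^3    [power of a product]
= ((((x^(-8) · (z^(-2))) · ((x^(-1))^(-2))) · ((z^(-1))^(-2))) · z^3) / z^3    [power of a power]
= ((((x^(-8) · z^(-2)) · x^2) · ((z^(-1))^(-2))) · z^3) / z^3    [power of a power]
= ((((x^(-8) · z^(-2)) · x^2) · z^2) · z^3) / z^3    [power of a power]
= x^(-6)    [quotient of powers; product of powers]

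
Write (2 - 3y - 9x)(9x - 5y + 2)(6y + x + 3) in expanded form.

(2 - 3y - 9x)(9x - 5y + 2)(6y + x + 3)
= (18x - 10y + 4 - 27xy + 15y² - 6y - 81x² + 45xy - 18x)(6y + x + 3)    [distributive law]
= (-16y + 4 + 18xy + 15y² - 81x²)(6y + x + 3)    [combine like terms]
= -96y² - 16xy - 48y + 24y + 4x + 12 + 108xy² + 18x²y + 54xy + 90y³ + 15xy² + 45y² - 486x²y - 81x³ - 243x²    [distributive law]
= -51y² + 38xy - 24y + 4x + 12 + 123xy² - 468x²y + 90y³ - 81x³ - 243x²    [combine like terms]

-51y² + 38xy - 24y + 4x + 12 + 123xy² - 468x²y + 90y³ - 81x³ - 243x²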